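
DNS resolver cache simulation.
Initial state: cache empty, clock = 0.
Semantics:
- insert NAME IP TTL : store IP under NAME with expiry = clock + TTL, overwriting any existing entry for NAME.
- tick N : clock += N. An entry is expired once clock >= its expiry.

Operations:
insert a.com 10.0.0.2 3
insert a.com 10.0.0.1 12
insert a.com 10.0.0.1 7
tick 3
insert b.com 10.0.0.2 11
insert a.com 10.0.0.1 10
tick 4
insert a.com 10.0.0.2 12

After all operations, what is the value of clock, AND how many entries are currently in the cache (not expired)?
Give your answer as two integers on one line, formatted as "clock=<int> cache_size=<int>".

Answer: clock=7 cache_size=2

Derivation:
Op 1: insert a.com -> 10.0.0.2 (expiry=0+3=3). clock=0
Op 2: insert a.com -> 10.0.0.1 (expiry=0+12=12). clock=0
Op 3: insert a.com -> 10.0.0.1 (expiry=0+7=7). clock=0
Op 4: tick 3 -> clock=3.
Op 5: insert b.com -> 10.0.0.2 (expiry=3+11=14). clock=3
Op 6: insert a.com -> 10.0.0.1 (expiry=3+10=13). clock=3
Op 7: tick 4 -> clock=7.
Op 8: insert a.com -> 10.0.0.2 (expiry=7+12=19). clock=7
Final clock = 7
Final cache (unexpired): {a.com,b.com} -> size=2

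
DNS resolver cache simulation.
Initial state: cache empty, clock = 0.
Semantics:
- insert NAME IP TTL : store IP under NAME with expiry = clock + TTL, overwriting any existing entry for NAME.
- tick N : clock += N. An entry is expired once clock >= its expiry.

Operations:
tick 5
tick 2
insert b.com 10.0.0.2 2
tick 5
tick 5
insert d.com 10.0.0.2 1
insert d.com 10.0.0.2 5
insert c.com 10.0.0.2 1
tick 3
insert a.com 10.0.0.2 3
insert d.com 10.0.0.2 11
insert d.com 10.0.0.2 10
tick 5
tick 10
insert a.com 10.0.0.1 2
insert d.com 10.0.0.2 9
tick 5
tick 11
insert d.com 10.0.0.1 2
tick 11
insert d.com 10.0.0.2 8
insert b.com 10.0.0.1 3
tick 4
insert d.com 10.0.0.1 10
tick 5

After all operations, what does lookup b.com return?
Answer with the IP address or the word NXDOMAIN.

Answer: NXDOMAIN

Derivation:
Op 1: tick 5 -> clock=5.
Op 2: tick 2 -> clock=7.
Op 3: insert b.com -> 10.0.0.2 (expiry=7+2=9). clock=7
Op 4: tick 5 -> clock=12. purged={b.com}
Op 5: tick 5 -> clock=17.
Op 6: insert d.com -> 10.0.0.2 (expiry=17+1=18). clock=17
Op 7: insert d.com -> 10.0.0.2 (expiry=17+5=22). clock=17
Op 8: insert c.com -> 10.0.0.2 (expiry=17+1=18). clock=17
Op 9: tick 3 -> clock=20. purged={c.com}
Op 10: insert a.com -> 10.0.0.2 (expiry=20+3=23). clock=20
Op 11: insert d.com -> 10.0.0.2 (expiry=20+11=31). clock=20
Op 12: insert d.com -> 10.0.0.2 (expiry=20+10=30). clock=20
Op 13: tick 5 -> clock=25. purged={a.com}
Op 14: tick 10 -> clock=35. purged={d.com}
Op 15: insert a.com -> 10.0.0.1 (expiry=35+2=37). clock=35
Op 16: insert d.com -> 10.0.0.2 (expiry=35+9=44). clock=35
Op 17: tick 5 -> clock=40. purged={a.com}
Op 18: tick 11 -> clock=51. purged={d.com}
Op 19: insert d.com -> 10.0.0.1 (expiry=51+2=53). clock=51
Op 20: tick 11 -> clock=62. purged={d.com}
Op 21: insert d.com -> 10.0.0.2 (expiry=62+8=70). clock=62
Op 22: insert b.com -> 10.0.0.1 (expiry=62+3=65). clock=62
Op 23: tick 4 -> clock=66. purged={b.com}
Op 24: insert d.com -> 10.0.0.1 (expiry=66+10=76). clock=66
Op 25: tick 5 -> clock=71.
lookup b.com: not in cache (expired or never inserted)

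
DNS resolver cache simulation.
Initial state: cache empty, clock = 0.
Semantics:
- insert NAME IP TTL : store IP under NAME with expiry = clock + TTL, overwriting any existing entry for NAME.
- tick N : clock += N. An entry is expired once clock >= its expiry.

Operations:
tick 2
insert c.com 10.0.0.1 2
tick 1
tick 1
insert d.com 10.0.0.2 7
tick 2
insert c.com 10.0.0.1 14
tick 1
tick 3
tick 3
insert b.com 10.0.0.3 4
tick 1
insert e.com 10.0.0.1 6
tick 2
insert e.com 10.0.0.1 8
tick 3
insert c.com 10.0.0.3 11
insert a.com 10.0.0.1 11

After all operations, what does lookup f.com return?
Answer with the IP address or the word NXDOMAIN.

Op 1: tick 2 -> clock=2.
Op 2: insert c.com -> 10.0.0.1 (expiry=2+2=4). clock=2
Op 3: tick 1 -> clock=3.
Op 4: tick 1 -> clock=4. purged={c.com}
Op 5: insert d.com -> 10.0.0.2 (expiry=4+7=11). clock=4
Op 6: tick 2 -> clock=6.
Op 7: insert c.com -> 10.0.0.1 (expiry=6+14=20). clock=6
Op 8: tick 1 -> clock=7.
Op 9: tick 3 -> clock=10.
Op 10: tick 3 -> clock=13. purged={d.com}
Op 11: insert b.com -> 10.0.0.3 (expiry=13+4=17). clock=13
Op 12: tick 1 -> clock=14.
Op 13: insert e.com -> 10.0.0.1 (expiry=14+6=20). clock=14
Op 14: tick 2 -> clock=16.
Op 15: insert e.com -> 10.0.0.1 (expiry=16+8=24). clock=16
Op 16: tick 3 -> clock=19. purged={b.com}
Op 17: insert c.com -> 10.0.0.3 (expiry=19+11=30). clock=19
Op 18: insert a.com -> 10.0.0.1 (expiry=19+11=30). clock=19
lookup f.com: not in cache (expired or never inserted)

Answer: NXDOMAIN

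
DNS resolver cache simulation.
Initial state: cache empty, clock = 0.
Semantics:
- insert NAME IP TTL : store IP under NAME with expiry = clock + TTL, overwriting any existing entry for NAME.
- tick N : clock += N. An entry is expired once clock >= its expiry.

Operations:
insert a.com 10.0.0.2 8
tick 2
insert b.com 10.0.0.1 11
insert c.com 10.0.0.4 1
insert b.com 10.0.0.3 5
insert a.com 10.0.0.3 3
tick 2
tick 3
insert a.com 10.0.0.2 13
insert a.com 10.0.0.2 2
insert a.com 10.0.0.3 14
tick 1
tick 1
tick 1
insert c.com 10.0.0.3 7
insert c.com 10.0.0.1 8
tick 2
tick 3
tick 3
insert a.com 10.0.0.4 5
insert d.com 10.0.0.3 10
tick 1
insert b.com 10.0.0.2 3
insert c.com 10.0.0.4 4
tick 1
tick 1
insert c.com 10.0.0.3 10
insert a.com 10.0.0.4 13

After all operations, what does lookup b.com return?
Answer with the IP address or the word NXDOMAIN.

Op 1: insert a.com -> 10.0.0.2 (expiry=0+8=8). clock=0
Op 2: tick 2 -> clock=2.
Op 3: insert b.com -> 10.0.0.1 (expiry=2+11=13). clock=2
Op 4: insert c.com -> 10.0.0.4 (expiry=2+1=3). clock=2
Op 5: insert b.com -> 10.0.0.3 (expiry=2+5=7). clock=2
Op 6: insert a.com -> 10.0.0.3 (expiry=2+3=5). clock=2
Op 7: tick 2 -> clock=4. purged={c.com}
Op 8: tick 3 -> clock=7. purged={a.com,b.com}
Op 9: insert a.com -> 10.0.0.2 (expiry=7+13=20). clock=7
Op 10: insert a.com -> 10.0.0.2 (expiry=7+2=9). clock=7
Op 11: insert a.com -> 10.0.0.3 (expiry=7+14=21). clock=7
Op 12: tick 1 -> clock=8.
Op 13: tick 1 -> clock=9.
Op 14: tick 1 -> clock=10.
Op 15: insert c.com -> 10.0.0.3 (expiry=10+7=17). clock=10
Op 16: insert c.com -> 10.0.0.1 (expiry=10+8=18). clock=10
Op 17: tick 2 -> clock=12.
Op 18: tick 3 -> clock=15.
Op 19: tick 3 -> clock=18. purged={c.com}
Op 20: insert a.com -> 10.0.0.4 (expiry=18+5=23). clock=18
Op 21: insert d.com -> 10.0.0.3 (expiry=18+10=28). clock=18
Op 22: tick 1 -> clock=19.
Op 23: insert b.com -> 10.0.0.2 (expiry=19+3=22). clock=19
Op 24: insert c.com -> 10.0.0.4 (expiry=19+4=23). clock=19
Op 25: tick 1 -> clock=20.
Op 26: tick 1 -> clock=21.
Op 27: insert c.com -> 10.0.0.3 (expiry=21+10=31). clock=21
Op 28: insert a.com -> 10.0.0.4 (expiry=21+13=34). clock=21
lookup b.com: present, ip=10.0.0.2 expiry=22 > clock=21

Answer: 10.0.0.2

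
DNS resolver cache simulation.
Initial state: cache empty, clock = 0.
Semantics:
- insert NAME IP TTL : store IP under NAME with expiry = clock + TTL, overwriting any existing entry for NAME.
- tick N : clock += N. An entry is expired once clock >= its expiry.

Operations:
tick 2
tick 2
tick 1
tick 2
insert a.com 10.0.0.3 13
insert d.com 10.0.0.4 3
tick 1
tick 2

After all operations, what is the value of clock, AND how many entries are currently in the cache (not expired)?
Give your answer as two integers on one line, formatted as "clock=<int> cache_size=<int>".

Op 1: tick 2 -> clock=2.
Op 2: tick 2 -> clock=4.
Op 3: tick 1 -> clock=5.
Op 4: tick 2 -> clock=7.
Op 5: insert a.com -> 10.0.0.3 (expiry=7+13=20). clock=7
Op 6: insert d.com -> 10.0.0.4 (expiry=7+3=10). clock=7
Op 7: tick 1 -> clock=8.
Op 8: tick 2 -> clock=10. purged={d.com}
Final clock = 10
Final cache (unexpired): {a.com} -> size=1

Answer: clock=10 cache_size=1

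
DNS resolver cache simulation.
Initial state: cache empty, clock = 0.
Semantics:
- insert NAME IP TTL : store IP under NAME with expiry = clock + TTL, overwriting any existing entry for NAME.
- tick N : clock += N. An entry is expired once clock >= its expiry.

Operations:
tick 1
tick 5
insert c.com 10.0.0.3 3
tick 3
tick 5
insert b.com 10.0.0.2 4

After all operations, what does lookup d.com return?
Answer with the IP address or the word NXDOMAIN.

Op 1: tick 1 -> clock=1.
Op 2: tick 5 -> clock=6.
Op 3: insert c.com -> 10.0.0.3 (expiry=6+3=9). clock=6
Op 4: tick 3 -> clock=9. purged={c.com}
Op 5: tick 5 -> clock=14.
Op 6: insert b.com -> 10.0.0.2 (expiry=14+4=18). clock=14
lookup d.com: not in cache (expired or never inserted)

Answer: NXDOMAIN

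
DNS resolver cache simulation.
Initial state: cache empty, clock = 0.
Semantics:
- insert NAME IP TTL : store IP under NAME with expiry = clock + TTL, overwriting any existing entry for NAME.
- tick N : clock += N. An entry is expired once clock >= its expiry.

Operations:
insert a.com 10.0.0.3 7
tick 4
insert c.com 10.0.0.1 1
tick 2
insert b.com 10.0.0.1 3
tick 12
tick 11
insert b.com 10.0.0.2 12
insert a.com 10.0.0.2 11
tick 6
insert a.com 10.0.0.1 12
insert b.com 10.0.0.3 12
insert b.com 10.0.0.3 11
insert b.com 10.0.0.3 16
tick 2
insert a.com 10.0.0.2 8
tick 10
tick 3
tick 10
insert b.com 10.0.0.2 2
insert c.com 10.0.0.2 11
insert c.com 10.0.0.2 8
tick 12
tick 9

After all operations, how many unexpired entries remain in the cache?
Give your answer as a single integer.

Op 1: insert a.com -> 10.0.0.3 (expiry=0+7=7). clock=0
Op 2: tick 4 -> clock=4.
Op 3: insert c.com -> 10.0.0.1 (expiry=4+1=5). clock=4
Op 4: tick 2 -> clock=6. purged={c.com}
Op 5: insert b.com -> 10.0.0.1 (expiry=6+3=9). clock=6
Op 6: tick 12 -> clock=18. purged={a.com,b.com}
Op 7: tick 11 -> clock=29.
Op 8: insert b.com -> 10.0.0.2 (expiry=29+12=41). clock=29
Op 9: insert a.com -> 10.0.0.2 (expiry=29+11=40). clock=29
Op 10: tick 6 -> clock=35.
Op 11: insert a.com -> 10.0.0.1 (expiry=35+12=47). clock=35
Op 12: insert b.com -> 10.0.0.3 (expiry=35+12=47). clock=35
Op 13: insert b.com -> 10.0.0.3 (expiry=35+11=46). clock=35
Op 14: insert b.com -> 10.0.0.3 (expiry=35+16=51). clock=35
Op 15: tick 2 -> clock=37.
Op 16: insert a.com -> 10.0.0.2 (expiry=37+8=45). clock=37
Op 17: tick 10 -> clock=47. purged={a.com}
Op 18: tick 3 -> clock=50.
Op 19: tick 10 -> clock=60. purged={b.com}
Op 20: insert b.com -> 10.0.0.2 (expiry=60+2=62). clock=60
Op 21: insert c.com -> 10.0.0.2 (expiry=60+11=71). clock=60
Op 22: insert c.com -> 10.0.0.2 (expiry=60+8=68). clock=60
Op 23: tick 12 -> clock=72. purged={b.com,c.com}
Op 24: tick 9 -> clock=81.
Final cache (unexpired): {} -> size=0

Answer: 0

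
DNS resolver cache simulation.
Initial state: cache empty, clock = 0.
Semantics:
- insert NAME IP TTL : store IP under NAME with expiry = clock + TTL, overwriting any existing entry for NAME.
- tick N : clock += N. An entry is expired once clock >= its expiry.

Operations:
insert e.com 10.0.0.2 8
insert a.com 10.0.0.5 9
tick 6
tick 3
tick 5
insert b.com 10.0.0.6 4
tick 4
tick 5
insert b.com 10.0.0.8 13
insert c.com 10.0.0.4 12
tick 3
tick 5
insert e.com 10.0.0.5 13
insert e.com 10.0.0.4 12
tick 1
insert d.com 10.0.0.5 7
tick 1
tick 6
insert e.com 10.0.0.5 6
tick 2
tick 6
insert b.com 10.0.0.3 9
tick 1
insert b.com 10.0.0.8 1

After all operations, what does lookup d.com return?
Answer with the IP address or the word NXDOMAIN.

Answer: NXDOMAIN

Derivation:
Op 1: insert e.com -> 10.0.0.2 (expiry=0+8=8). clock=0
Op 2: insert a.com -> 10.0.0.5 (expiry=0+9=9). clock=0
Op 3: tick 6 -> clock=6.
Op 4: tick 3 -> clock=9. purged={a.com,e.com}
Op 5: tick 5 -> clock=14.
Op 6: insert b.com -> 10.0.0.6 (expiry=14+4=18). clock=14
Op 7: tick 4 -> clock=18. purged={b.com}
Op 8: tick 5 -> clock=23.
Op 9: insert b.com -> 10.0.0.8 (expiry=23+13=36). clock=23
Op 10: insert c.com -> 10.0.0.4 (expiry=23+12=35). clock=23
Op 11: tick 3 -> clock=26.
Op 12: tick 5 -> clock=31.
Op 13: insert e.com -> 10.0.0.5 (expiry=31+13=44). clock=31
Op 14: insert e.com -> 10.0.0.4 (expiry=31+12=43). clock=31
Op 15: tick 1 -> clock=32.
Op 16: insert d.com -> 10.0.0.5 (expiry=32+7=39). clock=32
Op 17: tick 1 -> clock=33.
Op 18: tick 6 -> clock=39. purged={b.com,c.com,d.com}
Op 19: insert e.com -> 10.0.0.5 (expiry=39+6=45). clock=39
Op 20: tick 2 -> clock=41.
Op 21: tick 6 -> clock=47. purged={e.com}
Op 22: insert b.com -> 10.0.0.3 (expiry=47+9=56). clock=47
Op 23: tick 1 -> clock=48.
Op 24: insert b.com -> 10.0.0.8 (expiry=48+1=49). clock=48
lookup d.com: not in cache (expired or never inserted)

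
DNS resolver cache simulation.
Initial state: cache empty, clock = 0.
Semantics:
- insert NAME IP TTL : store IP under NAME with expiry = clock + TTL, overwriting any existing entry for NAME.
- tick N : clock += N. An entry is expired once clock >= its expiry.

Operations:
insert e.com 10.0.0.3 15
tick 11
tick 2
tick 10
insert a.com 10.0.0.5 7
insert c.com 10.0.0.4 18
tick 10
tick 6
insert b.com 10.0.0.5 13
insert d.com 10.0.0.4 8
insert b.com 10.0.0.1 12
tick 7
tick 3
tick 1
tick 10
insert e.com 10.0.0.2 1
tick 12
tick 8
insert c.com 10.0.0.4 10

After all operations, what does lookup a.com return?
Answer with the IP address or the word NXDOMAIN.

Op 1: insert e.com -> 10.0.0.3 (expiry=0+15=15). clock=0
Op 2: tick 11 -> clock=11.
Op 3: tick 2 -> clock=13.
Op 4: tick 10 -> clock=23. purged={e.com}
Op 5: insert a.com -> 10.0.0.5 (expiry=23+7=30). clock=23
Op 6: insert c.com -> 10.0.0.4 (expiry=23+18=41). clock=23
Op 7: tick 10 -> clock=33. purged={a.com}
Op 8: tick 6 -> clock=39.
Op 9: insert b.com -> 10.0.0.5 (expiry=39+13=52). clock=39
Op 10: insert d.com -> 10.0.0.4 (expiry=39+8=47). clock=39
Op 11: insert b.com -> 10.0.0.1 (expiry=39+12=51). clock=39
Op 12: tick 7 -> clock=46. purged={c.com}
Op 13: tick 3 -> clock=49. purged={d.com}
Op 14: tick 1 -> clock=50.
Op 15: tick 10 -> clock=60. purged={b.com}
Op 16: insert e.com -> 10.0.0.2 (expiry=60+1=61). clock=60
Op 17: tick 12 -> clock=72. purged={e.com}
Op 18: tick 8 -> clock=80.
Op 19: insert c.com -> 10.0.0.4 (expiry=80+10=90). clock=80
lookup a.com: not in cache (expired or never inserted)

Answer: NXDOMAIN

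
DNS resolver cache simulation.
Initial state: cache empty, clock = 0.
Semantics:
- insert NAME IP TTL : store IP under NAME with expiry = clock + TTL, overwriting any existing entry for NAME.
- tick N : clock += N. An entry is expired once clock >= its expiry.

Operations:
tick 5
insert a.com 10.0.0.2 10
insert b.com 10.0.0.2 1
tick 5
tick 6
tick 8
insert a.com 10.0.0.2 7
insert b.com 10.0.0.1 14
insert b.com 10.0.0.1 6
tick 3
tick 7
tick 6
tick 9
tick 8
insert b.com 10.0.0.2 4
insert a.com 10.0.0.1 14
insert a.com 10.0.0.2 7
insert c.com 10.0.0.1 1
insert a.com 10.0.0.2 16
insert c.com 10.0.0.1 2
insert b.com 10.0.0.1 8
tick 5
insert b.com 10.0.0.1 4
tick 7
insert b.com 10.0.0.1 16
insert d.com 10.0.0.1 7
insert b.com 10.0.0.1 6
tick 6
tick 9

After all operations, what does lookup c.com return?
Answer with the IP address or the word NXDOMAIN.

Answer: NXDOMAIN

Derivation:
Op 1: tick 5 -> clock=5.
Op 2: insert a.com -> 10.0.0.2 (expiry=5+10=15). clock=5
Op 3: insert b.com -> 10.0.0.2 (expiry=5+1=6). clock=5
Op 4: tick 5 -> clock=10. purged={b.com}
Op 5: tick 6 -> clock=16. purged={a.com}
Op 6: tick 8 -> clock=24.
Op 7: insert a.com -> 10.0.0.2 (expiry=24+7=31). clock=24
Op 8: insert b.com -> 10.0.0.1 (expiry=24+14=38). clock=24
Op 9: insert b.com -> 10.0.0.1 (expiry=24+6=30). clock=24
Op 10: tick 3 -> clock=27.
Op 11: tick 7 -> clock=34. purged={a.com,b.com}
Op 12: tick 6 -> clock=40.
Op 13: tick 9 -> clock=49.
Op 14: tick 8 -> clock=57.
Op 15: insert b.com -> 10.0.0.2 (expiry=57+4=61). clock=57
Op 16: insert a.com -> 10.0.0.1 (expiry=57+14=71). clock=57
Op 17: insert a.com -> 10.0.0.2 (expiry=57+7=64). clock=57
Op 18: insert c.com -> 10.0.0.1 (expiry=57+1=58). clock=57
Op 19: insert a.com -> 10.0.0.2 (expiry=57+16=73). clock=57
Op 20: insert c.com -> 10.0.0.1 (expiry=57+2=59). clock=57
Op 21: insert b.com -> 10.0.0.1 (expiry=57+8=65). clock=57
Op 22: tick 5 -> clock=62. purged={c.com}
Op 23: insert b.com -> 10.0.0.1 (expiry=62+4=66). clock=62
Op 24: tick 7 -> clock=69. purged={b.com}
Op 25: insert b.com -> 10.0.0.1 (expiry=69+16=85). clock=69
Op 26: insert d.com -> 10.0.0.1 (expiry=69+7=76). clock=69
Op 27: insert b.com -> 10.0.0.1 (expiry=69+6=75). clock=69
Op 28: tick 6 -> clock=75. purged={a.com,b.com}
Op 29: tick 9 -> clock=84. purged={d.com}
lookup c.com: not in cache (expired or never inserted)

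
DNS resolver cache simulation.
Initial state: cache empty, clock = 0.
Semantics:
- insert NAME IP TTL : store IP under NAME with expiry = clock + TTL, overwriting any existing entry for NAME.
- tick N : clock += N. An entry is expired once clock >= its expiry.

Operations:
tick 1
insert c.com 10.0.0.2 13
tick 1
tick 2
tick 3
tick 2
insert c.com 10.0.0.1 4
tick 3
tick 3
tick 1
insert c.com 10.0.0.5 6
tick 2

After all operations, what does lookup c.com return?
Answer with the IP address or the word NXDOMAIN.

Op 1: tick 1 -> clock=1.
Op 2: insert c.com -> 10.0.0.2 (expiry=1+13=14). clock=1
Op 3: tick 1 -> clock=2.
Op 4: tick 2 -> clock=4.
Op 5: tick 3 -> clock=7.
Op 6: tick 2 -> clock=9.
Op 7: insert c.com -> 10.0.0.1 (expiry=9+4=13). clock=9
Op 8: tick 3 -> clock=12.
Op 9: tick 3 -> clock=15. purged={c.com}
Op 10: tick 1 -> clock=16.
Op 11: insert c.com -> 10.0.0.5 (expiry=16+6=22). clock=16
Op 12: tick 2 -> clock=18.
lookup c.com: present, ip=10.0.0.5 expiry=22 > clock=18

Answer: 10.0.0.5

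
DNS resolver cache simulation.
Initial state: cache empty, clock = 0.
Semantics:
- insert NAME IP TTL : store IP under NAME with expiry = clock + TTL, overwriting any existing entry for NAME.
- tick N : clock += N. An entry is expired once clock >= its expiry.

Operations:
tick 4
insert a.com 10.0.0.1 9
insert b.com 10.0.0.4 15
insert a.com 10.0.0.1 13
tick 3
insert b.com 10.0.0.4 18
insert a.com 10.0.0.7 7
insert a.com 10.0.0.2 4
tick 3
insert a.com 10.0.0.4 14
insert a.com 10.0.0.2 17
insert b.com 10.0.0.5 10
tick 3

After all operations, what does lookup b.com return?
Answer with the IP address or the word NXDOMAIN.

Answer: 10.0.0.5

Derivation:
Op 1: tick 4 -> clock=4.
Op 2: insert a.com -> 10.0.0.1 (expiry=4+9=13). clock=4
Op 3: insert b.com -> 10.0.0.4 (expiry=4+15=19). clock=4
Op 4: insert a.com -> 10.0.0.1 (expiry=4+13=17). clock=4
Op 5: tick 3 -> clock=7.
Op 6: insert b.com -> 10.0.0.4 (expiry=7+18=25). clock=7
Op 7: insert a.com -> 10.0.0.7 (expiry=7+7=14). clock=7
Op 8: insert a.com -> 10.0.0.2 (expiry=7+4=11). clock=7
Op 9: tick 3 -> clock=10.
Op 10: insert a.com -> 10.0.0.4 (expiry=10+14=24). clock=10
Op 11: insert a.com -> 10.0.0.2 (expiry=10+17=27). clock=10
Op 12: insert b.com -> 10.0.0.5 (expiry=10+10=20). clock=10
Op 13: tick 3 -> clock=13.
lookup b.com: present, ip=10.0.0.5 expiry=20 > clock=13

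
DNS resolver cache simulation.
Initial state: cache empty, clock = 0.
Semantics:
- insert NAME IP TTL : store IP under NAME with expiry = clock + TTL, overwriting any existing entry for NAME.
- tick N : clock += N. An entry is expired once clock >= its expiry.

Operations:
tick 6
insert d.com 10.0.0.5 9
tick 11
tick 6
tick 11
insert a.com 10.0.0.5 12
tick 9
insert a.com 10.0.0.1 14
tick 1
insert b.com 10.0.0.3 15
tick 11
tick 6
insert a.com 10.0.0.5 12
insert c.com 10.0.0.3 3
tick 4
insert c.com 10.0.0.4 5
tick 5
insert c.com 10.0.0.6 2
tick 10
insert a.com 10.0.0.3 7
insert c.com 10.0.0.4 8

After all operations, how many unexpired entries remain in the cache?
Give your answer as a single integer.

Op 1: tick 6 -> clock=6.
Op 2: insert d.com -> 10.0.0.5 (expiry=6+9=15). clock=6
Op 3: tick 11 -> clock=17. purged={d.com}
Op 4: tick 6 -> clock=23.
Op 5: tick 11 -> clock=34.
Op 6: insert a.com -> 10.0.0.5 (expiry=34+12=46). clock=34
Op 7: tick 9 -> clock=43.
Op 8: insert a.com -> 10.0.0.1 (expiry=43+14=57). clock=43
Op 9: tick 1 -> clock=44.
Op 10: insert b.com -> 10.0.0.3 (expiry=44+15=59). clock=44
Op 11: tick 11 -> clock=55.
Op 12: tick 6 -> clock=61. purged={a.com,b.com}
Op 13: insert a.com -> 10.0.0.5 (expiry=61+12=73). clock=61
Op 14: insert c.com -> 10.0.0.3 (expiry=61+3=64). clock=61
Op 15: tick 4 -> clock=65. purged={c.com}
Op 16: insert c.com -> 10.0.0.4 (expiry=65+5=70). clock=65
Op 17: tick 5 -> clock=70. purged={c.com}
Op 18: insert c.com -> 10.0.0.6 (expiry=70+2=72). clock=70
Op 19: tick 10 -> clock=80. purged={a.com,c.com}
Op 20: insert a.com -> 10.0.0.3 (expiry=80+7=87). clock=80
Op 21: insert c.com -> 10.0.0.4 (expiry=80+8=88). clock=80
Final cache (unexpired): {a.com,c.com} -> size=2

Answer: 2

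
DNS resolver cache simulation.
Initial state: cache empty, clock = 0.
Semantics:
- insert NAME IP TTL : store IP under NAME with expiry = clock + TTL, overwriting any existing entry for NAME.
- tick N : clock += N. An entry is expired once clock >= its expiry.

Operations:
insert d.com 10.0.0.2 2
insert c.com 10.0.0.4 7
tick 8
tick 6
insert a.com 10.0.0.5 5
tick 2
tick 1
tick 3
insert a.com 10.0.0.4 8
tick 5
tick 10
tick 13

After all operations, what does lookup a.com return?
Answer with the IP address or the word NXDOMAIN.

Answer: NXDOMAIN

Derivation:
Op 1: insert d.com -> 10.0.0.2 (expiry=0+2=2). clock=0
Op 2: insert c.com -> 10.0.0.4 (expiry=0+7=7). clock=0
Op 3: tick 8 -> clock=8. purged={c.com,d.com}
Op 4: tick 6 -> clock=14.
Op 5: insert a.com -> 10.0.0.5 (expiry=14+5=19). clock=14
Op 6: tick 2 -> clock=16.
Op 7: tick 1 -> clock=17.
Op 8: tick 3 -> clock=20. purged={a.com}
Op 9: insert a.com -> 10.0.0.4 (expiry=20+8=28). clock=20
Op 10: tick 5 -> clock=25.
Op 11: tick 10 -> clock=35. purged={a.com}
Op 12: tick 13 -> clock=48.
lookup a.com: not in cache (expired or never inserted)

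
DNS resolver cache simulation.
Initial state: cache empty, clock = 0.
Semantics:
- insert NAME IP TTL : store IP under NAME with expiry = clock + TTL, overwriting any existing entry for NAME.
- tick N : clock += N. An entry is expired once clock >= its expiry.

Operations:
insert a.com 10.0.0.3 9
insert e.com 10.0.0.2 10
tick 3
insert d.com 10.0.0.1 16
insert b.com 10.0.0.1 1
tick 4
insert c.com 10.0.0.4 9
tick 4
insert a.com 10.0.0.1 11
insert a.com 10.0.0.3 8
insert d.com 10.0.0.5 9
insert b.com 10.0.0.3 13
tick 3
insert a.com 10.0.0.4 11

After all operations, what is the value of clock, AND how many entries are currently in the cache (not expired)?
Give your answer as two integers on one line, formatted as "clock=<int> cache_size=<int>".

Op 1: insert a.com -> 10.0.0.3 (expiry=0+9=9). clock=0
Op 2: insert e.com -> 10.0.0.2 (expiry=0+10=10). clock=0
Op 3: tick 3 -> clock=3.
Op 4: insert d.com -> 10.0.0.1 (expiry=3+16=19). clock=3
Op 5: insert b.com -> 10.0.0.1 (expiry=3+1=4). clock=3
Op 6: tick 4 -> clock=7. purged={b.com}
Op 7: insert c.com -> 10.0.0.4 (expiry=7+9=16). clock=7
Op 8: tick 4 -> clock=11. purged={a.com,e.com}
Op 9: insert a.com -> 10.0.0.1 (expiry=11+11=22). clock=11
Op 10: insert a.com -> 10.0.0.3 (expiry=11+8=19). clock=11
Op 11: insert d.com -> 10.0.0.5 (expiry=11+9=20). clock=11
Op 12: insert b.com -> 10.0.0.3 (expiry=11+13=24). clock=11
Op 13: tick 3 -> clock=14.
Op 14: insert a.com -> 10.0.0.4 (expiry=14+11=25). clock=14
Final clock = 14
Final cache (unexpired): {a.com,b.com,c.com,d.com} -> size=4

Answer: clock=14 cache_size=4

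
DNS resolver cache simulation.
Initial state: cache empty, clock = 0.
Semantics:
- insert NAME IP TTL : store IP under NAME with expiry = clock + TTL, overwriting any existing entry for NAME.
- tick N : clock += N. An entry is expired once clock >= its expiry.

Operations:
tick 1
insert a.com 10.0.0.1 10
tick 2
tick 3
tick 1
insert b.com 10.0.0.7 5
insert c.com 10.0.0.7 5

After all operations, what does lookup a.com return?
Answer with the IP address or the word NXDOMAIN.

Answer: 10.0.0.1

Derivation:
Op 1: tick 1 -> clock=1.
Op 2: insert a.com -> 10.0.0.1 (expiry=1+10=11). clock=1
Op 3: tick 2 -> clock=3.
Op 4: tick 3 -> clock=6.
Op 5: tick 1 -> clock=7.
Op 6: insert b.com -> 10.0.0.7 (expiry=7+5=12). clock=7
Op 7: insert c.com -> 10.0.0.7 (expiry=7+5=12). clock=7
lookup a.com: present, ip=10.0.0.1 expiry=11 > clock=7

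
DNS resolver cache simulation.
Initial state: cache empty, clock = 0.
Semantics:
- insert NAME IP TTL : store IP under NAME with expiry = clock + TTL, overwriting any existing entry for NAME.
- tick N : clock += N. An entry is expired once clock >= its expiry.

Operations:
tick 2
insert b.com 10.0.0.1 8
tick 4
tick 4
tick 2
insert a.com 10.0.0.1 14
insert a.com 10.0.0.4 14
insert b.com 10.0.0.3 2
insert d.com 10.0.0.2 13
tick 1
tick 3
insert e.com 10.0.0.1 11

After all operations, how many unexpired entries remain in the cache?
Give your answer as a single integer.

Op 1: tick 2 -> clock=2.
Op 2: insert b.com -> 10.0.0.1 (expiry=2+8=10). clock=2
Op 3: tick 4 -> clock=6.
Op 4: tick 4 -> clock=10. purged={b.com}
Op 5: tick 2 -> clock=12.
Op 6: insert a.com -> 10.0.0.1 (expiry=12+14=26). clock=12
Op 7: insert a.com -> 10.0.0.4 (expiry=12+14=26). clock=12
Op 8: insert b.com -> 10.0.0.3 (expiry=12+2=14). clock=12
Op 9: insert d.com -> 10.0.0.2 (expiry=12+13=25). clock=12
Op 10: tick 1 -> clock=13.
Op 11: tick 3 -> clock=16. purged={b.com}
Op 12: insert e.com -> 10.0.0.1 (expiry=16+11=27). clock=16
Final cache (unexpired): {a.com,d.com,e.com} -> size=3

Answer: 3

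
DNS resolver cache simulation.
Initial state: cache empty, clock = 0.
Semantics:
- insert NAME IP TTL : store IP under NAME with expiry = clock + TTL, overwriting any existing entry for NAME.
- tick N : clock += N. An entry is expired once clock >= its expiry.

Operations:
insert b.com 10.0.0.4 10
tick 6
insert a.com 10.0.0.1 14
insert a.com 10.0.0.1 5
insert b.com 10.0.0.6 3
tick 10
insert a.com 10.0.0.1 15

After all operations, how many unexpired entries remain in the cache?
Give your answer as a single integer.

Op 1: insert b.com -> 10.0.0.4 (expiry=0+10=10). clock=0
Op 2: tick 6 -> clock=6.
Op 3: insert a.com -> 10.0.0.1 (expiry=6+14=20). clock=6
Op 4: insert a.com -> 10.0.0.1 (expiry=6+5=11). clock=6
Op 5: insert b.com -> 10.0.0.6 (expiry=6+3=9). clock=6
Op 6: tick 10 -> clock=16. purged={a.com,b.com}
Op 7: insert a.com -> 10.0.0.1 (expiry=16+15=31). clock=16
Final cache (unexpired): {a.com} -> size=1

Answer: 1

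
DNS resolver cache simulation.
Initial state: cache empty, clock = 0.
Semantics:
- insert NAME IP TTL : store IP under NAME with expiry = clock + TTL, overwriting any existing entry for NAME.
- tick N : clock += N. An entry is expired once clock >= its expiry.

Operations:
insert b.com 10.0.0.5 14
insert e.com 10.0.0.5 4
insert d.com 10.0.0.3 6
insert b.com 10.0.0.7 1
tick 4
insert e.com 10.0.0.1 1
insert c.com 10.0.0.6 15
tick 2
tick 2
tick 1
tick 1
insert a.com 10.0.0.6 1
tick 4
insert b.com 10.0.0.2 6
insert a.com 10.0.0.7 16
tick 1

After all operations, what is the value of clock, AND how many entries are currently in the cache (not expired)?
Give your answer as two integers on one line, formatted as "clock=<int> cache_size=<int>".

Answer: clock=15 cache_size=3

Derivation:
Op 1: insert b.com -> 10.0.0.5 (expiry=0+14=14). clock=0
Op 2: insert e.com -> 10.0.0.5 (expiry=0+4=4). clock=0
Op 3: insert d.com -> 10.0.0.3 (expiry=0+6=6). clock=0
Op 4: insert b.com -> 10.0.0.7 (expiry=0+1=1). clock=0
Op 5: tick 4 -> clock=4. purged={b.com,e.com}
Op 6: insert e.com -> 10.0.0.1 (expiry=4+1=5). clock=4
Op 7: insert c.com -> 10.0.0.6 (expiry=4+15=19). clock=4
Op 8: tick 2 -> clock=6. purged={d.com,e.com}
Op 9: tick 2 -> clock=8.
Op 10: tick 1 -> clock=9.
Op 11: tick 1 -> clock=10.
Op 12: insert a.com -> 10.0.0.6 (expiry=10+1=11). clock=10
Op 13: tick 4 -> clock=14. purged={a.com}
Op 14: insert b.com -> 10.0.0.2 (expiry=14+6=20). clock=14
Op 15: insert a.com -> 10.0.0.7 (expiry=14+16=30). clock=14
Op 16: tick 1 -> clock=15.
Final clock = 15
Final cache (unexpired): {a.com,b.com,c.com} -> size=3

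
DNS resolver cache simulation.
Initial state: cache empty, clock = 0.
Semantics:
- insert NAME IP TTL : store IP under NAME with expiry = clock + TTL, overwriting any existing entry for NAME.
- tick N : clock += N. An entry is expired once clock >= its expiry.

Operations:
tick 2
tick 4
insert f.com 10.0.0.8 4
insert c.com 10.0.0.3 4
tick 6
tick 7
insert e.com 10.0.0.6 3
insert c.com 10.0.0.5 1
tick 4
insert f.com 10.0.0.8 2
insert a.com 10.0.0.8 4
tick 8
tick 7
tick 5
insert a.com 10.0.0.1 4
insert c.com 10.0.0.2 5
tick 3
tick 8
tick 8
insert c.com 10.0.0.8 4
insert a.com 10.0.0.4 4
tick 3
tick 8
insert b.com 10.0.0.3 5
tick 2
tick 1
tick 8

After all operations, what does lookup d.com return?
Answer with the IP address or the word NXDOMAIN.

Answer: NXDOMAIN

Derivation:
Op 1: tick 2 -> clock=2.
Op 2: tick 4 -> clock=6.
Op 3: insert f.com -> 10.0.0.8 (expiry=6+4=10). clock=6
Op 4: insert c.com -> 10.0.0.3 (expiry=6+4=10). clock=6
Op 5: tick 6 -> clock=12. purged={c.com,f.com}
Op 6: tick 7 -> clock=19.
Op 7: insert e.com -> 10.0.0.6 (expiry=19+3=22). clock=19
Op 8: insert c.com -> 10.0.0.5 (expiry=19+1=20). clock=19
Op 9: tick 4 -> clock=23. purged={c.com,e.com}
Op 10: insert f.com -> 10.0.0.8 (expiry=23+2=25). clock=23
Op 11: insert a.com -> 10.0.0.8 (expiry=23+4=27). clock=23
Op 12: tick 8 -> clock=31. purged={a.com,f.com}
Op 13: tick 7 -> clock=38.
Op 14: tick 5 -> clock=43.
Op 15: insert a.com -> 10.0.0.1 (expiry=43+4=47). clock=43
Op 16: insert c.com -> 10.0.0.2 (expiry=43+5=48). clock=43
Op 17: tick 3 -> clock=46.
Op 18: tick 8 -> clock=54. purged={a.com,c.com}
Op 19: tick 8 -> clock=62.
Op 20: insert c.com -> 10.0.0.8 (expiry=62+4=66). clock=62
Op 21: insert a.com -> 10.0.0.4 (expiry=62+4=66). clock=62
Op 22: tick 3 -> clock=65.
Op 23: tick 8 -> clock=73. purged={a.com,c.com}
Op 24: insert b.com -> 10.0.0.3 (expiry=73+5=78). clock=73
Op 25: tick 2 -> clock=75.
Op 26: tick 1 -> clock=76.
Op 27: tick 8 -> clock=84. purged={b.com}
lookup d.com: not in cache (expired or never inserted)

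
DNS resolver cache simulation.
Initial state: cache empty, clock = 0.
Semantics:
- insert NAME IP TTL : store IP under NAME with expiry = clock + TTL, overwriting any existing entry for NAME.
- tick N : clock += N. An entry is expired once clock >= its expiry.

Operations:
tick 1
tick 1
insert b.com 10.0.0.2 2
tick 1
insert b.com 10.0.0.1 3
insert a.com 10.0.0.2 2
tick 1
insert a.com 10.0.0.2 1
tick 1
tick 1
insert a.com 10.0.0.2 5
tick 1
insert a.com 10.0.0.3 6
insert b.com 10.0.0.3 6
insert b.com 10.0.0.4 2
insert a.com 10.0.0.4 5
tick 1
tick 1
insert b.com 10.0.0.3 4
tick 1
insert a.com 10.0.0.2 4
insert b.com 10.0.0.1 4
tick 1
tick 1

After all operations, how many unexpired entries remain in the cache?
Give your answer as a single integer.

Answer: 2

Derivation:
Op 1: tick 1 -> clock=1.
Op 2: tick 1 -> clock=2.
Op 3: insert b.com -> 10.0.0.2 (expiry=2+2=4). clock=2
Op 4: tick 1 -> clock=3.
Op 5: insert b.com -> 10.0.0.1 (expiry=3+3=6). clock=3
Op 6: insert a.com -> 10.0.0.2 (expiry=3+2=5). clock=3
Op 7: tick 1 -> clock=4.
Op 8: insert a.com -> 10.0.0.2 (expiry=4+1=5). clock=4
Op 9: tick 1 -> clock=5. purged={a.com}
Op 10: tick 1 -> clock=6. purged={b.com}
Op 11: insert a.com -> 10.0.0.2 (expiry=6+5=11). clock=6
Op 12: tick 1 -> clock=7.
Op 13: insert a.com -> 10.0.0.3 (expiry=7+6=13). clock=7
Op 14: insert b.com -> 10.0.0.3 (expiry=7+6=13). clock=7
Op 15: insert b.com -> 10.0.0.4 (expiry=7+2=9). clock=7
Op 16: insert a.com -> 10.0.0.4 (expiry=7+5=12). clock=7
Op 17: tick 1 -> clock=8.
Op 18: tick 1 -> clock=9. purged={b.com}
Op 19: insert b.com -> 10.0.0.3 (expiry=9+4=13). clock=9
Op 20: tick 1 -> clock=10.
Op 21: insert a.com -> 10.0.0.2 (expiry=10+4=14). clock=10
Op 22: insert b.com -> 10.0.0.1 (expiry=10+4=14). clock=10
Op 23: tick 1 -> clock=11.
Op 24: tick 1 -> clock=12.
Final cache (unexpired): {a.com,b.com} -> size=2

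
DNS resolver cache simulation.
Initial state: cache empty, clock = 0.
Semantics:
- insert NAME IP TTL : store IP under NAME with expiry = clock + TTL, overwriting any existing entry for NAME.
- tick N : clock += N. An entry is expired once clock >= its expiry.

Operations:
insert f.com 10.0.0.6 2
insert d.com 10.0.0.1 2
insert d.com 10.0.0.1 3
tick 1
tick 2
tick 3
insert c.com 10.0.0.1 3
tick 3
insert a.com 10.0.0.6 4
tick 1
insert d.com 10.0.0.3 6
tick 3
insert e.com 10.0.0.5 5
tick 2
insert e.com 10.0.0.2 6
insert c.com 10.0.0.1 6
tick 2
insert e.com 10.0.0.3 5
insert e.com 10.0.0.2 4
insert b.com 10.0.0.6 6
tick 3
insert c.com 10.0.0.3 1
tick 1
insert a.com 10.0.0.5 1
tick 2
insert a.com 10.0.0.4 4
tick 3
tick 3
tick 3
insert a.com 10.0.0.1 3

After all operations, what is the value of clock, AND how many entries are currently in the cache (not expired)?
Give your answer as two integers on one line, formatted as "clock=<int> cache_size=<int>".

Op 1: insert f.com -> 10.0.0.6 (expiry=0+2=2). clock=0
Op 2: insert d.com -> 10.0.0.1 (expiry=0+2=2). clock=0
Op 3: insert d.com -> 10.0.0.1 (expiry=0+3=3). clock=0
Op 4: tick 1 -> clock=1.
Op 5: tick 2 -> clock=3. purged={d.com,f.com}
Op 6: tick 3 -> clock=6.
Op 7: insert c.com -> 10.0.0.1 (expiry=6+3=9). clock=6
Op 8: tick 3 -> clock=9. purged={c.com}
Op 9: insert a.com -> 10.0.0.6 (expiry=9+4=13). clock=9
Op 10: tick 1 -> clock=10.
Op 11: insert d.com -> 10.0.0.3 (expiry=10+6=16). clock=10
Op 12: tick 3 -> clock=13. purged={a.com}
Op 13: insert e.com -> 10.0.0.5 (expiry=13+5=18). clock=13
Op 14: tick 2 -> clock=15.
Op 15: insert e.com -> 10.0.0.2 (expiry=15+6=21). clock=15
Op 16: insert c.com -> 10.0.0.1 (expiry=15+6=21). clock=15
Op 17: tick 2 -> clock=17. purged={d.com}
Op 18: insert e.com -> 10.0.0.3 (expiry=17+5=22). clock=17
Op 19: insert e.com -> 10.0.0.2 (expiry=17+4=21). clock=17
Op 20: insert b.com -> 10.0.0.6 (expiry=17+6=23). clock=17
Op 21: tick 3 -> clock=20.
Op 22: insert c.com -> 10.0.0.3 (expiry=20+1=21). clock=20
Op 23: tick 1 -> clock=21. purged={c.com,e.com}
Op 24: insert a.com -> 10.0.0.5 (expiry=21+1=22). clock=21
Op 25: tick 2 -> clock=23. purged={a.com,b.com}
Op 26: insert a.com -> 10.0.0.4 (expiry=23+4=27). clock=23
Op 27: tick 3 -> clock=26.
Op 28: tick 3 -> clock=29. purged={a.com}
Op 29: tick 3 -> clock=32.
Op 30: insert a.com -> 10.0.0.1 (expiry=32+3=35). clock=32
Final clock = 32
Final cache (unexpired): {a.com} -> size=1

Answer: clock=32 cache_size=1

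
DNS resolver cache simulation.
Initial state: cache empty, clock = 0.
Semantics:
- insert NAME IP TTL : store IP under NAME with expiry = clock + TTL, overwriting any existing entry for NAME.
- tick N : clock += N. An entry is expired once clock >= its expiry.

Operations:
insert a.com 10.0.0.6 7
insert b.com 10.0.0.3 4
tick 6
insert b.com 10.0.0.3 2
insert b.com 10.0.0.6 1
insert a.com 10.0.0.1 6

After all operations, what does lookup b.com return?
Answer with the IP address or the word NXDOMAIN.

Op 1: insert a.com -> 10.0.0.6 (expiry=0+7=7). clock=0
Op 2: insert b.com -> 10.0.0.3 (expiry=0+4=4). clock=0
Op 3: tick 6 -> clock=6. purged={b.com}
Op 4: insert b.com -> 10.0.0.3 (expiry=6+2=8). clock=6
Op 5: insert b.com -> 10.0.0.6 (expiry=6+1=7). clock=6
Op 6: insert a.com -> 10.0.0.1 (expiry=6+6=12). clock=6
lookup b.com: present, ip=10.0.0.6 expiry=7 > clock=6

Answer: 10.0.0.6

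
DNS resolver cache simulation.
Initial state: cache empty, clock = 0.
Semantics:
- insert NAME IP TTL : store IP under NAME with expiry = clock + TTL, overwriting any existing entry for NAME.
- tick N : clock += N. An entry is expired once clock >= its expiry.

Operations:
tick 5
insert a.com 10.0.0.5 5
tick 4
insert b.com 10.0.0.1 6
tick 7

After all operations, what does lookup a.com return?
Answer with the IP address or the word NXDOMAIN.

Op 1: tick 5 -> clock=5.
Op 2: insert a.com -> 10.0.0.5 (expiry=5+5=10). clock=5
Op 3: tick 4 -> clock=9.
Op 4: insert b.com -> 10.0.0.1 (expiry=9+6=15). clock=9
Op 5: tick 7 -> clock=16. purged={a.com,b.com}
lookup a.com: not in cache (expired or never inserted)

Answer: NXDOMAIN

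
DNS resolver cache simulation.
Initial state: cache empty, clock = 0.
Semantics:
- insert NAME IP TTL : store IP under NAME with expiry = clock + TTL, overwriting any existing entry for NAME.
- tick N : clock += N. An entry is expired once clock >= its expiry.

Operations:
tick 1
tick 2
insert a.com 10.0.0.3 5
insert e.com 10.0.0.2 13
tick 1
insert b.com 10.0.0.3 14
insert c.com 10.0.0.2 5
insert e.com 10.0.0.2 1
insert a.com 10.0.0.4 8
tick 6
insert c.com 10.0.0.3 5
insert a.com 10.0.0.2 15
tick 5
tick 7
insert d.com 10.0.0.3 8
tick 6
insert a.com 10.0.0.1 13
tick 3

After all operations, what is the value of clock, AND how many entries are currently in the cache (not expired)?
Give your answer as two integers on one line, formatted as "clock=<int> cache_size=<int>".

Answer: clock=31 cache_size=1

Derivation:
Op 1: tick 1 -> clock=1.
Op 2: tick 2 -> clock=3.
Op 3: insert a.com -> 10.0.0.3 (expiry=3+5=8). clock=3
Op 4: insert e.com -> 10.0.0.2 (expiry=3+13=16). clock=3
Op 5: tick 1 -> clock=4.
Op 6: insert b.com -> 10.0.0.3 (expiry=4+14=18). clock=4
Op 7: insert c.com -> 10.0.0.2 (expiry=4+5=9). clock=4
Op 8: insert e.com -> 10.0.0.2 (expiry=4+1=5). clock=4
Op 9: insert a.com -> 10.0.0.4 (expiry=4+8=12). clock=4
Op 10: tick 6 -> clock=10. purged={c.com,e.com}
Op 11: insert c.com -> 10.0.0.3 (expiry=10+5=15). clock=10
Op 12: insert a.com -> 10.0.0.2 (expiry=10+15=25). clock=10
Op 13: tick 5 -> clock=15. purged={c.com}
Op 14: tick 7 -> clock=22. purged={b.com}
Op 15: insert d.com -> 10.0.0.3 (expiry=22+8=30). clock=22
Op 16: tick 6 -> clock=28. purged={a.com}
Op 17: insert a.com -> 10.0.0.1 (expiry=28+13=41). clock=28
Op 18: tick 3 -> clock=31. purged={d.com}
Final clock = 31
Final cache (unexpired): {a.com} -> size=1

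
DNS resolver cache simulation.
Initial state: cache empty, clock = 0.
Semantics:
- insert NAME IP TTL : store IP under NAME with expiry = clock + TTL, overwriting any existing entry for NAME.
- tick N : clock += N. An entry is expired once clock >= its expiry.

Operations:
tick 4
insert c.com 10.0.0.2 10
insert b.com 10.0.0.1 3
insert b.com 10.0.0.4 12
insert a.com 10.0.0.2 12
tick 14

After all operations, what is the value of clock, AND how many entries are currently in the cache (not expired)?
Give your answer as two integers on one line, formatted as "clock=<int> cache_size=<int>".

Op 1: tick 4 -> clock=4.
Op 2: insert c.com -> 10.0.0.2 (expiry=4+10=14). clock=4
Op 3: insert b.com -> 10.0.0.1 (expiry=4+3=7). clock=4
Op 4: insert b.com -> 10.0.0.4 (expiry=4+12=16). clock=4
Op 5: insert a.com -> 10.0.0.2 (expiry=4+12=16). clock=4
Op 6: tick 14 -> clock=18. purged={a.com,b.com,c.com}
Final clock = 18
Final cache (unexpired): {} -> size=0

Answer: clock=18 cache_size=0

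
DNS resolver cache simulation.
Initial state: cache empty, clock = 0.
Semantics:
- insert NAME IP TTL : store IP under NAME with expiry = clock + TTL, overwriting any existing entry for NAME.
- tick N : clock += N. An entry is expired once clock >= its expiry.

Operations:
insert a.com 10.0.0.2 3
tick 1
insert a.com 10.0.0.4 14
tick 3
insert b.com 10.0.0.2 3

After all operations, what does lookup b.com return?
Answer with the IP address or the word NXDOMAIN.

Op 1: insert a.com -> 10.0.0.2 (expiry=0+3=3). clock=0
Op 2: tick 1 -> clock=1.
Op 3: insert a.com -> 10.0.0.4 (expiry=1+14=15). clock=1
Op 4: tick 3 -> clock=4.
Op 5: insert b.com -> 10.0.0.2 (expiry=4+3=7). clock=4
lookup b.com: present, ip=10.0.0.2 expiry=7 > clock=4

Answer: 10.0.0.2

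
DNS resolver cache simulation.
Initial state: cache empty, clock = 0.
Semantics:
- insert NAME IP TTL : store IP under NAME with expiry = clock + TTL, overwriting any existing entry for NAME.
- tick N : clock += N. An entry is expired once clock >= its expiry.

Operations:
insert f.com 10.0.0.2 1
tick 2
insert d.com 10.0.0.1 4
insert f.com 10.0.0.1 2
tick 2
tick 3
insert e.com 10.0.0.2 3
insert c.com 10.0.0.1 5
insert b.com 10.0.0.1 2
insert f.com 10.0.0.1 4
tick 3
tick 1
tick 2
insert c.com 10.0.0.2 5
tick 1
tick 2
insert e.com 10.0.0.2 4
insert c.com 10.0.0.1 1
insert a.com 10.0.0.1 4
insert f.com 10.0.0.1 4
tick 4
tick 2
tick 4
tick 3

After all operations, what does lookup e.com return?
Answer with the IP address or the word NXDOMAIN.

Answer: NXDOMAIN

Derivation:
Op 1: insert f.com -> 10.0.0.2 (expiry=0+1=1). clock=0
Op 2: tick 2 -> clock=2. purged={f.com}
Op 3: insert d.com -> 10.0.0.1 (expiry=2+4=6). clock=2
Op 4: insert f.com -> 10.0.0.1 (expiry=2+2=4). clock=2
Op 5: tick 2 -> clock=4. purged={f.com}
Op 6: tick 3 -> clock=7. purged={d.com}
Op 7: insert e.com -> 10.0.0.2 (expiry=7+3=10). clock=7
Op 8: insert c.com -> 10.0.0.1 (expiry=7+5=12). clock=7
Op 9: insert b.com -> 10.0.0.1 (expiry=7+2=9). clock=7
Op 10: insert f.com -> 10.0.0.1 (expiry=7+4=11). clock=7
Op 11: tick 3 -> clock=10. purged={b.com,e.com}
Op 12: tick 1 -> clock=11. purged={f.com}
Op 13: tick 2 -> clock=13. purged={c.com}
Op 14: insert c.com -> 10.0.0.2 (expiry=13+5=18). clock=13
Op 15: tick 1 -> clock=14.
Op 16: tick 2 -> clock=16.
Op 17: insert e.com -> 10.0.0.2 (expiry=16+4=20). clock=16
Op 18: insert c.com -> 10.0.0.1 (expiry=16+1=17). clock=16
Op 19: insert a.com -> 10.0.0.1 (expiry=16+4=20). clock=16
Op 20: insert f.com -> 10.0.0.1 (expiry=16+4=20). clock=16
Op 21: tick 4 -> clock=20. purged={a.com,c.com,e.com,f.com}
Op 22: tick 2 -> clock=22.
Op 23: tick 4 -> clock=26.
Op 24: tick 3 -> clock=29.
lookup e.com: not in cache (expired or never inserted)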